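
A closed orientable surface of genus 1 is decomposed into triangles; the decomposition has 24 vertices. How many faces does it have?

48

χ = 2 − 2·1 = 0, and every face is a triangle so 3F = 2E.
V − E + F = 0 with E = 3F/2 gives 24 − (3/2 − 1)·F = 0, so F = 48 and E = 72.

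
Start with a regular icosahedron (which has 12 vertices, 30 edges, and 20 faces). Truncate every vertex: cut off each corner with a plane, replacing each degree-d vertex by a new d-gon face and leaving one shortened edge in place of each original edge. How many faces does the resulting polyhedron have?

Truncation replaces each original edge-end by a new vertex, so V′ = 2E = 60.
Each original edge survives, and each old vertex of degree d contributes d new edges; summing degrees gives Σd = 2E, so E′ = E + 2E = 3E = 90.
Each original face survives and each original vertex becomes one new face: F′ = F + V = 32.

32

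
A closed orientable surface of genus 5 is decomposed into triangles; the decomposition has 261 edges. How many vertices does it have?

χ = 2 − 2·5 = -8, and every face is a triangle so 3F = 2E.
F = 2E/3 = 174. Then V = -8 + E − F = -8 + 261 − 174 = 79.

79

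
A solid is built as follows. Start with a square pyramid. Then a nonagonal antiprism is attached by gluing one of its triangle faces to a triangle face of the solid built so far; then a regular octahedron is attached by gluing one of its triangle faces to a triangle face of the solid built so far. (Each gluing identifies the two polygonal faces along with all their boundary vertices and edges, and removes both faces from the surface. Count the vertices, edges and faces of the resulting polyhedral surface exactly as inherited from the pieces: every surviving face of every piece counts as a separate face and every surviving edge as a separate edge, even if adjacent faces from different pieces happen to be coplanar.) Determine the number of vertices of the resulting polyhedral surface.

23

A square pyramid: V=5, E=8, F=5.
Attach a nonagonal antiprism (V=18, E=36, F=20) along a 3-gon: merge 3 vertices and 3 edges, delete both glued faces → V=20, E=41, F=23.
Attach a regular octahedron (V=6, E=12, F=8) along a 3-gon: merge 3 vertices and 3 edges, delete both glued faces → V=23, E=50, F=29.
Check: V − E + F = 23 − 50 + 29 = 2.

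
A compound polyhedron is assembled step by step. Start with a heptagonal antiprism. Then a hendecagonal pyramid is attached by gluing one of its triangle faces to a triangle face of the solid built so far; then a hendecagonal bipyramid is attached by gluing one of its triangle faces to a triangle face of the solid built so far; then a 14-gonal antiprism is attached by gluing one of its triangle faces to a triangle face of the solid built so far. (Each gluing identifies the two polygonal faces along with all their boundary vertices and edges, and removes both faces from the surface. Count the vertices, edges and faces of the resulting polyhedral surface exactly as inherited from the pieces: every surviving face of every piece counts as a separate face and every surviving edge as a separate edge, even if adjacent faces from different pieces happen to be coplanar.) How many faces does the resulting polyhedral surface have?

74

A heptagonal antiprism: V=14, E=28, F=16.
Attach a hendecagonal pyramid (V=12, E=22, F=12) along a 3-gon: merge 3 vertices and 3 edges, delete both glued faces → V=23, E=47, F=26.
Attach a hendecagonal bipyramid (V=13, E=33, F=22) along a 3-gon: merge 3 vertices and 3 edges, delete both glued faces → V=33, E=77, F=46.
Attach a 14-gonal antiprism (V=28, E=56, F=30) along a 3-gon: merge 3 vertices and 3 edges, delete both glued faces → V=58, E=130, F=74.
Check: V − E + F = 58 − 130 + 74 = 2.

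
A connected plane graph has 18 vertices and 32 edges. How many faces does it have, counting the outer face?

16

Euler's formula for a connected plane graph: V − E + F = 2, so F = 2 − 18 + 32 = 16.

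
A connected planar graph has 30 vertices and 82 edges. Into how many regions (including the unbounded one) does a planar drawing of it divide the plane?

54

Euler's formula for a connected plane graph: V − E + F = 2, so F = 2 − 30 + 82 = 54.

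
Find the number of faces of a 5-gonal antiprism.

12

An antiprism on an n-gon has two n-gon caps and 2n triangles: V = 2·5 = 10, E = 4·5 = 20, F = 2·5 + 2 = 12.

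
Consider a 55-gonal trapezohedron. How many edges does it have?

The n-trapezohedron (dual of the n-antiprism) has V = 2·55 + 2 = 112, E = 4·55 = 220, F = 2·55 = 110.

220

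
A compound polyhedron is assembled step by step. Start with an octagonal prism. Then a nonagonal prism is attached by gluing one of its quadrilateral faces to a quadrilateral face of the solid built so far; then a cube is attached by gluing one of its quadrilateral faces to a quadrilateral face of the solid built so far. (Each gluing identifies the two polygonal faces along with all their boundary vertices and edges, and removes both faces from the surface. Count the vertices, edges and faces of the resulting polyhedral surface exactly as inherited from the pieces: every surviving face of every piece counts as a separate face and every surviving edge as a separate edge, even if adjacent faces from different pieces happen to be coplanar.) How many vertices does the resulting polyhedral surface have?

34

An octagonal prism: V=16, E=24, F=10.
Attach a nonagonal prism (V=18, E=27, F=11) along a 4-gon: merge 4 vertices and 4 edges, delete both glued faces → V=30, E=47, F=19.
Attach a cube (V=8, E=12, F=6) along a 4-gon: merge 4 vertices and 4 edges, delete both glued faces → V=34, E=55, F=23.
Check: V − E + F = 34 − 55 + 23 = 2.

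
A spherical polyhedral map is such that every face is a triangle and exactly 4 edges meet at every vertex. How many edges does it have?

Each face has 3 edges and each edge borders two faces, so 2E = 3F.
Each vertex has degree 4, so 4V = 2E and hence V = 3F/4.
Euler: V − E + F = 2 ⇒ (3F/4) − (3F/2) + F = 2.
Multiply by 8: (6 − 12 + 8)F = 16, i.e. 2F = 16.
So F = 8, E = 3·8/2 = 12, V = 3·8/4 = 6.

12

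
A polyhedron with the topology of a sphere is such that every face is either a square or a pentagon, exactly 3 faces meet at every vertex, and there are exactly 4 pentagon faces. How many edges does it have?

18

Let x be the number of squares; then F = 4 + x.
Edge–face incidences: 2E = 5·4 + 4·x = 20 + 4x.
Every vertex has degree 3, so 3V = 2E.
Euler: V − E + F = 2 ⇒ (2E)/3 − E + (4 + x) = 2.
Multiply by 6: 2·(2E) − 3·(2E) + 6·(4 + x) = 12, i.e. 24 + 6x − (20 + 4x) = 12.
Collecting terms: 2x + 4 = 12, so 2x = 8, so x = 4.
Then 2E = 20 + 4·4 = 36, so E = 18, V = 2E/3 = 12, F = 4 + 4 = 8.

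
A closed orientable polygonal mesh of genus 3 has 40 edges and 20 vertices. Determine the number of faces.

For a closed orientable surface of genus 3, χ = 2 − 2·3 = -4.
F = -4 − V + E = -4 − 20 + 40 = 16.

16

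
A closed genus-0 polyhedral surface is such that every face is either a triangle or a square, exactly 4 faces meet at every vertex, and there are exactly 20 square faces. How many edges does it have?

52

Let x be the number of triangles; then F = 20 + x.
Edge–face incidences: 2E = 4·20 + 3·x = 80 + 3x.
Every vertex has degree 4, so 4V = 2E.
Euler: V − E + F = 2 ⇒ (2E)/4 − E + (20 + x) = 2.
Multiply by 8: 2·(2E) − 4·(2E) + 8·(20 + x) = 16, i.e. 160 + 8x − 2·(80 + 3x) = 16.
Collecting terms: 2x = 16, so x = 8.
Then 2E = 80 + 3·8 = 104, so E = 52, V = 2E/4 = 26, F = 20 + 8 = 28.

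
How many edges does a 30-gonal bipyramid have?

90

A bipyramid over an n-gon has 2n triangular faces and n + 2 vertices: V = 30 + 2 = 32, E = 3·30 = 90, F = 2·30 = 60.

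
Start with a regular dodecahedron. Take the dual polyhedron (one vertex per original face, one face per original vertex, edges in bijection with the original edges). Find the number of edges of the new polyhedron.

The base solid has V = 20, E = 30, F = 12.
The dual swaps V and F and preserves E: V′ = F = 12, E′ = E = 30, F′ = V = 20.

30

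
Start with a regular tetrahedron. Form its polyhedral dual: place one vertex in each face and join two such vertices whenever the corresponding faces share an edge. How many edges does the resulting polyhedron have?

6

The base solid has V = 4, E = 6, F = 4.
The dual swaps V and F and preserves E: V′ = F = 4, E′ = E = 6, F′ = V = 4.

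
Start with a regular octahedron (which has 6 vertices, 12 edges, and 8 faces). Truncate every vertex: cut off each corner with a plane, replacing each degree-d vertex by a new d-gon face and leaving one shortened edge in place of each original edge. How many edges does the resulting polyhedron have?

Truncation replaces each original edge-end by a new vertex, so V′ = 2E = 24.
Each original edge survives, and each old vertex of degree d contributes d new edges; summing degrees gives Σd = 2E, so E′ = E + 2E = 3E = 36.
Each original face survives and each original vertex becomes one new face: F′ = F + V = 14.

36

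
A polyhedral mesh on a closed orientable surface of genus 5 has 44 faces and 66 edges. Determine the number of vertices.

14

For a closed orientable surface of genus 5, χ = 2 − 2·5 = -8.
V = -8 + E − F = -8 + 66 − 44 = 14.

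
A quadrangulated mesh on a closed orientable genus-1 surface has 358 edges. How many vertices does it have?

χ = 2 − 2·1 = 0, and every face is a square so 4F = 2E.
F = 2E/4 = 179. Then V = 0 + E − F = 0 + 358 − 179 = 179.

179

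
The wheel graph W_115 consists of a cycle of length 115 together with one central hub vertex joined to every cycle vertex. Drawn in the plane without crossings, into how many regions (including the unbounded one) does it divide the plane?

116

W_115 has V = 115 + 1 = 116 vertices and E = 2·115 = 230 edges.
By Euler's formula F = 2 − V + E = 2 − 116 + 230 = 116.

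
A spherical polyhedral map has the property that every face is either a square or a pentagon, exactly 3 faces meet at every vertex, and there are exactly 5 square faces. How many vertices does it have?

Let x be the number of pentagons; then F = 5 + x.
Edge–face incidences: 2E = 4·5 + 5·x = 20 + 5x.
Every vertex has degree 3, so 3V = 2E.
Euler: V − E + F = 2 ⇒ (2E)/3 − E + (5 + x) = 2.
Multiply by 6: 2·(2E) − 3·(2E) + 6·(5 + x) = 12, i.e. 30 + 6x − (20 + 5x) = 12.
Collecting terms: x + 10 = 12, so x = 2.
Then 2E = 20 + 5·2 = 30, so E = 15, V = 2E/3 = 10, F = 5 + 2 = 7.

10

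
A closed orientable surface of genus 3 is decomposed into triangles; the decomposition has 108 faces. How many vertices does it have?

50

χ = 2 − 2·3 = -4, and every face is a triangle so 3F = 2E.
E = 3·108/2 = 162. Then V = -4 + E − F = -4 + 162 − 108 = 50.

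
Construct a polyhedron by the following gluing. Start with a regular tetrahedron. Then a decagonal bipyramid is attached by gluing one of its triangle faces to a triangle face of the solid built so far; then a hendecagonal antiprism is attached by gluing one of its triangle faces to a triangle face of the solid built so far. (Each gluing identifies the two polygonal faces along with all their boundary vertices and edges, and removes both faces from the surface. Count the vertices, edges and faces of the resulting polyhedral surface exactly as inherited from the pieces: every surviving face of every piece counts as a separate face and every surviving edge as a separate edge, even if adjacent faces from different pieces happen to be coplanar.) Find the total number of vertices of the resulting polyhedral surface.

32

A regular tetrahedron: V=4, E=6, F=4.
Attach a decagonal bipyramid (V=12, E=30, F=20) along a 3-gon: merge 3 vertices and 3 edges, delete both glued faces → V=13, E=33, F=22.
Attach a hendecagonal antiprism (V=22, E=44, F=24) along a 3-gon: merge 3 vertices and 3 edges, delete both glued faces → V=32, E=74, F=44.
Check: V − E + F = 32 − 74 + 44 = 2.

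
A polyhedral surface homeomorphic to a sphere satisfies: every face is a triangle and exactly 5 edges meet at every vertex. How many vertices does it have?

12

Each face has 3 edges and each edge borders two faces, so 2E = 3F.
Each vertex has degree 5, so 5V = 2E and hence V = 3F/5.
Euler: V − E + F = 2 ⇒ (3F/5) − (3F/2) + F = 2.
Multiply by 10: (6 − 15 + 10)F = 20, i.e. 1F = 20.
So F = 20, E = 3·20/2 = 30, V = 3·20/5 = 12.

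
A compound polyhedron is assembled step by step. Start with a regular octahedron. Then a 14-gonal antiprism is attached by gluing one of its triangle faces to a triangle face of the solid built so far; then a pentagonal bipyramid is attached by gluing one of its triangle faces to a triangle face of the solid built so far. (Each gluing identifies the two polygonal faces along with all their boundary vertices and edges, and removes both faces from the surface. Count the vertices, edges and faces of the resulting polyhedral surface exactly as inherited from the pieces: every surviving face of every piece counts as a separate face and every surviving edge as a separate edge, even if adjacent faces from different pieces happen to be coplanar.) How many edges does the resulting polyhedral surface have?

A regular octahedron: V=6, E=12, F=8.
Attach a 14-gonal antiprism (V=28, E=56, F=30) along a 3-gon: merge 3 vertices and 3 edges, delete both glued faces → V=31, E=65, F=36.
Attach a pentagonal bipyramid (V=7, E=15, F=10) along a 3-gon: merge 3 vertices and 3 edges, delete both glued faces → V=35, E=77, F=44.
Check: V − E + F = 35 − 77 + 44 = 2.

77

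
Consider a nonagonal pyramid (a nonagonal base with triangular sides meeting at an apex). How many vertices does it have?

10

A pyramid on an n-gon base has one n-gon and n triangles: V = 9 + 1 = 10, E = 2·9 = 18, F = 9 + 1 = 10.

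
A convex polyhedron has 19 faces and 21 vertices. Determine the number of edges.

Here V − E + F = 2.
E = V + F − (2) = 21 + 19 − (2) = 38.

38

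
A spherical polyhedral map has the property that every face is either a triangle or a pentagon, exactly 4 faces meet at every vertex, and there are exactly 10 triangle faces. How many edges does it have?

20

Let x be the number of pentagons; then F = 10 + x.
Edge–face incidences: 2E = 3·10 + 5·x = 30 + 5x.
Every vertex has degree 4, so 4V = 2E.
Euler: V − E + F = 2 ⇒ (2E)/4 − E + (10 + x) = 2.
Multiply by 8: 2·(2E) − 4·(2E) + 8·(10 + x) = 16, i.e. 80 + 8x − 2·(30 + 5x) = 16.
Collecting terms: −2x + 20 = 16, so −2x = −4, so x = 2.
Then 2E = 30 + 5·2 = 40, so E = 20, V = 2E/4 = 10, F = 10 + 2 = 12.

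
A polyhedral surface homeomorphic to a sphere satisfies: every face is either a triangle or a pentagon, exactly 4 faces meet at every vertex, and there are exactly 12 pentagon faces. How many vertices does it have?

Let x be the number of triangles; then F = 12 + x.
Edge–face incidences: 2E = 5·12 + 3·x = 60 + 3x.
Every vertex has degree 4, so 4V = 2E.
Euler: V − E + F = 2 ⇒ (2E)/4 − E + (12 + x) = 2.
Multiply by 8: 2·(2E) − 4·(2E) + 8·(12 + x) = 16, i.e. 96 + 8x − 2·(60 + 3x) = 16.
Collecting terms: 2x − 24 = 16, so 2x = 40, so x = 20.
Then 2E = 60 + 3·20 = 120, so E = 60, V = 2E/4 = 30, F = 12 + 20 = 32.

30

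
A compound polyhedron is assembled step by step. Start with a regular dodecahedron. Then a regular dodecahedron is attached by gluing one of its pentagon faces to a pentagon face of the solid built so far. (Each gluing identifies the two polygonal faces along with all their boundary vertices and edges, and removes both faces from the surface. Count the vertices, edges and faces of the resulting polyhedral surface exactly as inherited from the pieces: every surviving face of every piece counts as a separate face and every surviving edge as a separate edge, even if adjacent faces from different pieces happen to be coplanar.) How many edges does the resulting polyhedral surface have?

55

A regular dodecahedron: V=20, E=30, F=12.
Attach a regular dodecahedron (V=20, E=30, F=12) along a 5-gon: merge 5 vertices and 5 edges, delete both glued faces → V=35, E=55, F=22.
Check: V − E + F = 35 − 55 + 22 = 2.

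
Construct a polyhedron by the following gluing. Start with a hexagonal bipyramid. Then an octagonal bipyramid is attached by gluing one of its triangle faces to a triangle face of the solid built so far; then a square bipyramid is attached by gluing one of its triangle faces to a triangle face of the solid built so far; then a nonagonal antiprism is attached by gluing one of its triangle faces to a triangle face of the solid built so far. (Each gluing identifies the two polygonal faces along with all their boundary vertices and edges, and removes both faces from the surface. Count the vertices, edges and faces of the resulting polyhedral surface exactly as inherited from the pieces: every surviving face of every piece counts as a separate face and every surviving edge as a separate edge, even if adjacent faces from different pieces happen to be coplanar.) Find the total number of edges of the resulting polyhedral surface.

81

A hexagonal bipyramid: V=8, E=18, F=12.
Attach an octagonal bipyramid (V=10, E=24, F=16) along a 3-gon: merge 3 vertices and 3 edges, delete both glued faces → V=15, E=39, F=26.
Attach a square bipyramid (V=6, E=12, F=8) along a 3-gon: merge 3 vertices and 3 edges, delete both glued faces → V=18, E=48, F=32.
Attach a nonagonal antiprism (V=18, E=36, F=20) along a 3-gon: merge 3 vertices and 3 edges, delete both glued faces → V=33, E=81, F=50.
Check: V − E + F = 33 − 81 + 50 = 2.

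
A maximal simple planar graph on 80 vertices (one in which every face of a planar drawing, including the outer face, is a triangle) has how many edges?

In a plane triangulation 3F = 2E and V − E + F = 2, so E = 3V − 6 = 3·80 − 6 = 234.

234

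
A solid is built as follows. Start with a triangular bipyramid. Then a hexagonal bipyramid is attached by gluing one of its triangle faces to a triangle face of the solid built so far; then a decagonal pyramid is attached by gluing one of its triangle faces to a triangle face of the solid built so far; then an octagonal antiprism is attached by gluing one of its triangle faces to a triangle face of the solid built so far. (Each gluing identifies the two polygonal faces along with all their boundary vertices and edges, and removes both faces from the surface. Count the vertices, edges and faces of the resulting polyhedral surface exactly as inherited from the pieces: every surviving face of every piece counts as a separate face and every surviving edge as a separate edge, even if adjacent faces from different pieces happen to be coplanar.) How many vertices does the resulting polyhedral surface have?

A triangular bipyramid: V=5, E=9, F=6.
Attach a hexagonal bipyramid (V=8, E=18, F=12) along a 3-gon: merge 3 vertices and 3 edges, delete both glued faces → V=10, E=24, F=16.
Attach a decagonal pyramid (V=11, E=20, F=11) along a 3-gon: merge 3 vertices and 3 edges, delete both glued faces → V=18, E=41, F=25.
Attach an octagonal antiprism (V=16, E=32, F=18) along a 3-gon: merge 3 vertices and 3 edges, delete both glued faces → V=31, E=70, F=41.
Check: V − E + F = 31 − 70 + 41 = 2.

31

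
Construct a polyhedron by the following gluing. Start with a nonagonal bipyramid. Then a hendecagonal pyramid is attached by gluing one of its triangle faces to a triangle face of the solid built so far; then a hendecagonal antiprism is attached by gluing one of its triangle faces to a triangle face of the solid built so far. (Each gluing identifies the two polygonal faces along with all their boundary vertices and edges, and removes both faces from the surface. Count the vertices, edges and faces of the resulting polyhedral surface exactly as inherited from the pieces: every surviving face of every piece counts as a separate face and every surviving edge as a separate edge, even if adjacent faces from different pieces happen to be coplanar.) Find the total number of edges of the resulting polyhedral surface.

A nonagonal bipyramid: V=11, E=27, F=18.
Attach a hendecagonal pyramid (V=12, E=22, F=12) along a 3-gon: merge 3 vertices and 3 edges, delete both glued faces → V=20, E=46, F=28.
Attach a hendecagonal antiprism (V=22, E=44, F=24) along a 3-gon: merge 3 vertices and 3 edges, delete both glued faces → V=39, E=87, F=50.
Check: V − E + F = 39 − 87 + 50 = 2.

87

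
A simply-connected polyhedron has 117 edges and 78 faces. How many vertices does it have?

Here V − E + F = 2.
V = 2 + E − F = 2 + 117 − 78 = 41.

41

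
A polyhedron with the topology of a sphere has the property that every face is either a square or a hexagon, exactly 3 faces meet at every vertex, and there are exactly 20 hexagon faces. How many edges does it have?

Let x be the number of squares; then F = 20 + x.
Edge–face incidences: 2E = 6·20 + 4·x = 120 + 4x.
Every vertex has degree 3, so 3V = 2E.
Euler: V − E + F = 2 ⇒ (2E)/3 − E + (20 + x) = 2.
Multiply by 6: 2·(2E) − 3·(2E) + 6·(20 + x) = 12, i.e. 120 + 6x − (120 + 4x) = 12.
Collecting terms: 2x = 12, so x = 6.
Then 2E = 120 + 4·6 = 144, so E = 72, V = 2E/3 = 48, F = 20 + 6 = 26.

72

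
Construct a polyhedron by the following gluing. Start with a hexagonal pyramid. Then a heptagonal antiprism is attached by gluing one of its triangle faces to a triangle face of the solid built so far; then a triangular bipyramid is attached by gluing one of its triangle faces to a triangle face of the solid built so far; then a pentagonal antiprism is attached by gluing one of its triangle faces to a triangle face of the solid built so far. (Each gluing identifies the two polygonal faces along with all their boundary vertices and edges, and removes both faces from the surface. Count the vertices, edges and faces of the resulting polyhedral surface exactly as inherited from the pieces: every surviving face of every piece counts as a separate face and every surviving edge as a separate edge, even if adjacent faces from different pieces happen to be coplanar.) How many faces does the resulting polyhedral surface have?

A hexagonal pyramid: V=7, E=12, F=7.
Attach a heptagonal antiprism (V=14, E=28, F=16) along a 3-gon: merge 3 vertices and 3 edges, delete both glued faces → V=18, E=37, F=21.
Attach a triangular bipyramid (V=5, E=9, F=6) along a 3-gon: merge 3 vertices and 3 edges, delete both glued faces → V=20, E=43, F=25.
Attach a pentagonal antiprism (V=10, E=20, F=12) along a 3-gon: merge 3 vertices and 3 edges, delete both glued faces → V=27, E=60, F=35.
Check: V − E + F = 27 − 60 + 35 = 2.

35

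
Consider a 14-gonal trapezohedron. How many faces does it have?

28

The n-trapezohedron (dual of the n-antiprism) has V = 2·14 + 2 = 30, E = 4·14 = 56, F = 2·14 = 28.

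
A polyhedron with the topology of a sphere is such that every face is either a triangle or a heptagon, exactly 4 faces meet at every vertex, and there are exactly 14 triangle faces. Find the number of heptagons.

Let x be the number of heptagons; then F = 14 + x.
Edge–face incidences: 2E = 3·14 + 7·x = 42 + 7x.
Every vertex has degree 4, so 4V = 2E.
Euler: V − E + F = 2 ⇒ (2E)/4 − E + (14 + x) = 2.
Multiply by 8: 2·(2E) − 4·(2E) + 8·(14 + x) = 16, i.e. 112 + 8x − 2·(42 + 7x) = 16.
Collecting terms: −6x + 28 = 16, so −6x = −12, so x = 2.
Then 2E = 42 + 7·2 = 56, so E = 28, V = 2E/4 = 14, F = 14 + 2 = 16.

2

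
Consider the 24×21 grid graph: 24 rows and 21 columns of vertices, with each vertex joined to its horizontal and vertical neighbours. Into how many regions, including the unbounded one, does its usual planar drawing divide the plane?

461

The grid has V = 24·21 = 504 vertices and E = 24·20 + 21·23 = 963 edges.
F = 2 − V + E = 2 − 504 + 963 = 461.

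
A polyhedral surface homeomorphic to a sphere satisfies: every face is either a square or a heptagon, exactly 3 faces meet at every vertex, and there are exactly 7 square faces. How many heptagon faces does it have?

Let x be the number of heptagons; then F = 7 + x.
Edge–face incidences: 2E = 4·7 + 7·x = 28 + 7x.
Every vertex has degree 3, so 3V = 2E.
Euler: V − E + F = 2 ⇒ (2E)/3 − E + (7 + x) = 2.
Multiply by 6: 2·(2E) − 3·(2E) + 6·(7 + x) = 12, i.e. 42 + 6x − (28 + 7x) = 12.
Collecting terms: −x + 14 = 12, so −x = −2, so x = 2.
Then 2E = 28 + 7·2 = 42, so E = 21, V = 2E/3 = 14, F = 7 + 2 = 9.

2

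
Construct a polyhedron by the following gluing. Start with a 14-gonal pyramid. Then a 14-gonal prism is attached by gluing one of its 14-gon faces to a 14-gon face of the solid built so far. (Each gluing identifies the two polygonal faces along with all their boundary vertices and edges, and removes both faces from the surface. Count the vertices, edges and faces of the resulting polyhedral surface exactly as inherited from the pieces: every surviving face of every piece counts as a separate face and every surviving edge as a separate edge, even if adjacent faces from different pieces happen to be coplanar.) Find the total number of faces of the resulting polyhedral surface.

29

A 14-gonal pyramid: V=15, E=28, F=15.
Attach a 14-gonal prism (V=28, E=42, F=16) along a 14-gon: merge 14 vertices and 14 edges, delete both glued faces → V=29, E=56, F=29.
Check: V − E + F = 29 − 56 + 29 = 2.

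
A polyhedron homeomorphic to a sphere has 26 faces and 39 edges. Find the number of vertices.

15

Here V − E + F = 2.
V = 2 + E − F = 2 + 39 − 26 = 15.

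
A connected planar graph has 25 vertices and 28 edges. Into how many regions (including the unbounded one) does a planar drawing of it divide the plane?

Euler's formula for a connected plane graph: V − E + F = 2, so F = 2 − 25 + 28 = 5.

5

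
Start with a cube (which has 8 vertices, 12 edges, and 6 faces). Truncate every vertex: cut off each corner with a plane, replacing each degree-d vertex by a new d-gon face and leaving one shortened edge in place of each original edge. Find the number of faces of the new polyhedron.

14

Truncation replaces each original edge-end by a new vertex, so V′ = 2E = 24.
Each original edge survives, and each old vertex of degree d contributes d new edges; summing degrees gives Σd = 2E, so E′ = E + 2E = 3E = 36.
Each original face survives and each original vertex becomes one new face: F′ = F + V = 14.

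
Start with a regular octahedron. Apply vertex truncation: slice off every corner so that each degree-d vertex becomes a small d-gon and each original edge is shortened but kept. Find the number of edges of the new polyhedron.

36

The base solid has V = 6, E = 12, F = 8.
Truncation replaces each original edge-end by a new vertex, so V′ = 2E = 24.
Each original edge survives, and each old vertex of degree d contributes d new edges; summing degrees gives Σd = 2E, so E′ = E + 2E = 3E = 36.
Each original face survives and each original vertex becomes one new face: F′ = F + V = 14.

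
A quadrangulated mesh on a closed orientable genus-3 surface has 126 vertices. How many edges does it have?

χ = 2 − 2·3 = -4, and every face is a square so 4F = 2E.
V − E + F = -4 with E = 4F/2 gives 126 − (4/2 − 1)·F = -4, so F = 130 and E = 260.

260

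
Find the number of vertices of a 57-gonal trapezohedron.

The n-trapezohedron (dual of the n-antiprism) has V = 2·57 + 2 = 116, E = 4·57 = 228, F = 2·57 = 114.

116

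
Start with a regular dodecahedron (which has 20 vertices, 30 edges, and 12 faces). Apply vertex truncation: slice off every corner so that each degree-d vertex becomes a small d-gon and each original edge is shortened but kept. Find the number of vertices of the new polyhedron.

60

Truncation replaces each original edge-end by a new vertex, so V′ = 2E = 60.
Each original edge survives, and each old vertex of degree d contributes d new edges; summing degrees gives Σd = 2E, so E′ = E + 2E = 3E = 90.
Each original face survives and each original vertex becomes one new face: F′ = F + V = 32.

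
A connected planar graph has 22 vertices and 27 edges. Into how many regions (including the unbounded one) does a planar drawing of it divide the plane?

7

Euler's formula for a connected plane graph: V − E + F = 2, so F = 2 − 22 + 27 = 7.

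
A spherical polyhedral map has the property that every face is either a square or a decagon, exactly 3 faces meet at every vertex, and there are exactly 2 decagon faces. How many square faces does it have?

10

Let x be the number of squares; then F = 2 + x.
Edge–face incidences: 2E = 10·2 + 4·x = 20 + 4x.
Every vertex has degree 3, so 3V = 2E.
Euler: V − E + F = 2 ⇒ (2E)/3 − E + (2 + x) = 2.
Multiply by 6: 2·(2E) − 3·(2E) + 6·(2 + x) = 12, i.e. 12 + 6x − (20 + 4x) = 12.
Collecting terms: 2x − 8 = 12, so 2x = 20, so x = 10.
Then 2E = 20 + 4·10 = 60, so E = 30, V = 2E/3 = 20, F = 2 + 10 = 12.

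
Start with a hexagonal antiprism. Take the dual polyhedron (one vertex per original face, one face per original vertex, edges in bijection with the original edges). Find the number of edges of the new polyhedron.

The base solid has V = 12, E = 24, F = 14.
The dual swaps V and F and preserves E: V′ = F = 14, E′ = E = 24, F′ = V = 12.

24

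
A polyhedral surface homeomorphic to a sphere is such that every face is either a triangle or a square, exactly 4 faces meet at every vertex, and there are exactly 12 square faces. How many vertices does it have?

Let x be the number of triangles; then F = 12 + x.
Edge–face incidences: 2E = 4·12 + 3·x = 48 + 3x.
Every vertex has degree 4, so 4V = 2E.
Euler: V − E + F = 2 ⇒ (2E)/4 − E + (12 + x) = 2.
Multiply by 8: 2·(2E) − 4·(2E) + 8·(12 + x) = 16, i.e. 96 + 8x − 2·(48 + 3x) = 16.
Collecting terms: 2x = 16, so x = 8.
Then 2E = 48 + 3·8 = 72, so E = 36, V = 2E/4 = 18, F = 12 + 8 = 20.

18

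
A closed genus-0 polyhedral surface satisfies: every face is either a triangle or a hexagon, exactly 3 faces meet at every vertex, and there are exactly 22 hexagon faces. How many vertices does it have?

48

Let x be the number of triangles; then F = 22 + x.
Edge–face incidences: 2E = 6·22 + 3·x = 132 + 3x.
Every vertex has degree 3, so 3V = 2E.
Euler: V − E + F = 2 ⇒ (2E)/3 − E + (22 + x) = 2.
Multiply by 6: 2·(2E) − 3·(2E) + 6·(22 + x) = 12, i.e. 132 + 6x − (132 + 3x) = 12.
Collecting terms: 3x = 12, so x = 4.
Then 2E = 132 + 3·4 = 144, so E = 72, V = 2E/3 = 48, F = 22 + 4 = 26.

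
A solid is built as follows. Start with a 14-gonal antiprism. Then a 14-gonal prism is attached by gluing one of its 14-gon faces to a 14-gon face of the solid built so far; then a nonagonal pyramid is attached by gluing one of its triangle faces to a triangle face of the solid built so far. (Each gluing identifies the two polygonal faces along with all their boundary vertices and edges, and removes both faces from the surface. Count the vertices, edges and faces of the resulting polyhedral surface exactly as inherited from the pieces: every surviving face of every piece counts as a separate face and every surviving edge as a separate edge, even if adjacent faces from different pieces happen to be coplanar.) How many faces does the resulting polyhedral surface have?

A 14-gonal antiprism: V=28, E=56, F=30.
Attach a 14-gonal prism (V=28, E=42, F=16) along a 14-gon: merge 14 vertices and 14 edges, delete both glued faces → V=42, E=84, F=44.
Attach a nonagonal pyramid (V=10, E=18, F=10) along a 3-gon: merge 3 vertices and 3 edges, delete both glued faces → V=49, E=99, F=52.
Check: V − E + F = 49 − 99 + 52 = 2.

52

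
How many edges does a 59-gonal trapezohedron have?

The n-trapezohedron (dual of the n-antiprism) has V = 2·59 + 2 = 120, E = 4·59 = 236, F = 2·59 = 118.

236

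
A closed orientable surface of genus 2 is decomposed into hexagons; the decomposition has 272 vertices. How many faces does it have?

137

χ = 2 − 2·2 = -2, and every face is a hexagon so 6F = 2E.
V − E + F = -2 with E = 6F/2 gives 272 − (6/2 − 1)·F = -2, so F = 137 and E = 411.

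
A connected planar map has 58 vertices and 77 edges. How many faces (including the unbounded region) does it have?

Euler's formula for a connected plane graph: V − E + F = 2, so F = 2 − 58 + 77 = 21.

21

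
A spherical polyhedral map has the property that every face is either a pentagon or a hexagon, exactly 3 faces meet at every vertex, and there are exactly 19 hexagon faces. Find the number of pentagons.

Let x be the number of pentagons; then F = 19 + x.
Edge–face incidences: 2E = 6·19 + 5·x = 114 + 5x.
Every vertex has degree 3, so 3V = 2E.
Euler: V − E + F = 2 ⇒ (2E)/3 − E + (19 + x) = 2.
Multiply by 6: 2·(2E) − 3·(2E) + 6·(19 + x) = 12, i.e. 114 + 6x − (114 + 5x) = 12.
Collecting terms: x = 12.
Then 2E = 114 + 5·12 = 174, so E = 87, V = 2E/3 = 58, F = 19 + 12 = 31.

12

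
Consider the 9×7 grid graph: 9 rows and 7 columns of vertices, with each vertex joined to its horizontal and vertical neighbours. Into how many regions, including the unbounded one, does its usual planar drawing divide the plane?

49

The grid has V = 9·7 = 63 vertices and E = 9·6 + 7·8 = 110 edges.
F = 2 − V + E = 2 − 63 + 110 = 49.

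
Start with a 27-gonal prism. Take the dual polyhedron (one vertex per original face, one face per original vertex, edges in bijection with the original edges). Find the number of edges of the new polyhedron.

The base solid has V = 54, E = 81, F = 29.
The dual swaps V and F and preserves E: V′ = F = 29, E′ = E = 81, F′ = V = 54.

81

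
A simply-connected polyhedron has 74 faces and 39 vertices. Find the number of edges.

111

Here V − E + F = 2.
E = V + F − (2) = 39 + 74 − (2) = 111.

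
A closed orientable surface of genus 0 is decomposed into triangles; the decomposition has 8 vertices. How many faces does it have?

12

χ = 2 − 2·0 = 2, and every face is a triangle so 3F = 2E.
V − E + F = 2 with E = 3F/2 gives 8 − (3/2 − 1)·F = 2, so F = 12 and E = 18.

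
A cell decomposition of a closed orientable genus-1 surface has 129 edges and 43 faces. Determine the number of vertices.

86

For a closed orientable surface of genus 1, χ = 2 − 2·1 = 0.
V = 0 + E − F = 0 + 129 − 43 = 86.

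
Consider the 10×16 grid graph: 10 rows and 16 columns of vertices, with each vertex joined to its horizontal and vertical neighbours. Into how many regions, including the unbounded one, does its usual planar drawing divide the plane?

The grid has V = 10·16 = 160 vertices and E = 10·15 + 16·9 = 294 edges.
F = 2 − V + E = 2 − 160 + 294 = 136.

136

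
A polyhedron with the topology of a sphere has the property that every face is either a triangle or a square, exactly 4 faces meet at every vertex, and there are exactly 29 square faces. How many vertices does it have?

Let x be the number of triangles; then F = 29 + x.
Edge–face incidences: 2E = 4·29 + 3·x = 116 + 3x.
Every vertex has degree 4, so 4V = 2E.
Euler: V − E + F = 2 ⇒ (2E)/4 − E + (29 + x) = 2.
Multiply by 8: 2·(2E) − 4·(2E) + 8·(29 + x) = 16, i.e. 232 + 8x − 2·(116 + 3x) = 16.
Collecting terms: 2x = 16, so x = 8.
Then 2E = 116 + 3·8 = 140, so E = 70, V = 2E/4 = 35, F = 29 + 8 = 37.

35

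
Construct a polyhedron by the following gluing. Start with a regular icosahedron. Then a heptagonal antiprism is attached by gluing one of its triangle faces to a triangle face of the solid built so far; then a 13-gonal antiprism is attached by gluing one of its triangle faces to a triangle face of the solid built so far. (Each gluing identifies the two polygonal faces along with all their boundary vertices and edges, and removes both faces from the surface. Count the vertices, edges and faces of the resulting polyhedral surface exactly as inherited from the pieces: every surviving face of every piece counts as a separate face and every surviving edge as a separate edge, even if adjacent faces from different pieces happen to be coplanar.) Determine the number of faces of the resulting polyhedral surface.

A regular icosahedron: V=12, E=30, F=20.
Attach a heptagonal antiprism (V=14, E=28, F=16) along a 3-gon: merge 3 vertices and 3 edges, delete both glued faces → V=23, E=55, F=34.
Attach a 13-gonal antiprism (V=26, E=52, F=28) along a 3-gon: merge 3 vertices and 3 edges, delete both glued faces → V=46, E=104, F=60.
Check: V − E + F = 46 − 104 + 60 = 2.

60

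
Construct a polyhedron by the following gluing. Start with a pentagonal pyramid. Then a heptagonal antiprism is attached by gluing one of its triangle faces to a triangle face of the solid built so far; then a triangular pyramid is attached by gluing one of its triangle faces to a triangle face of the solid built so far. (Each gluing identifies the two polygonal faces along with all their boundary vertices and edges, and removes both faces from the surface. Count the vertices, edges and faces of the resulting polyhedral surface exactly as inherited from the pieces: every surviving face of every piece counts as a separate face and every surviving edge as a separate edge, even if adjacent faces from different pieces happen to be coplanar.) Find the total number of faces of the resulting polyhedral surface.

A pentagonal pyramid: V=6, E=10, F=6.
Attach a heptagonal antiprism (V=14, E=28, F=16) along a 3-gon: merge 3 vertices and 3 edges, delete both glued faces → V=17, E=35, F=20.
Attach a triangular pyramid (V=4, E=6, F=4) along a 3-gon: merge 3 vertices and 3 edges, delete both glued faces → V=18, E=38, F=22.
Check: V − E + F = 18 − 38 + 22 = 2.

22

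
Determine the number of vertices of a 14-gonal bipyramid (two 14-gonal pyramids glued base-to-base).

16

A bipyramid over an n-gon has 2n triangular faces and n + 2 vertices: V = 14 + 2 = 16, E = 3·14 = 42, F = 2·14 = 28.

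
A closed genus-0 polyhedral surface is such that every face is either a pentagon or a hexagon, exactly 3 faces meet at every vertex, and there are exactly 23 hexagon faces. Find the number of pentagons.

12

Let x be the number of pentagons; then F = 23 + x.
Edge–face incidences: 2E = 6·23 + 5·x = 138 + 5x.
Every vertex has degree 3, so 3V = 2E.
Euler: V − E + F = 2 ⇒ (2E)/3 − E + (23 + x) = 2.
Multiply by 6: 2·(2E) − 3·(2E) + 6·(23 + x) = 12, i.e. 138 + 6x − (138 + 5x) = 12.
Collecting terms: x = 12.
Then 2E = 138 + 5·12 = 198, so E = 99, V = 2E/3 = 66, F = 23 + 12 = 35.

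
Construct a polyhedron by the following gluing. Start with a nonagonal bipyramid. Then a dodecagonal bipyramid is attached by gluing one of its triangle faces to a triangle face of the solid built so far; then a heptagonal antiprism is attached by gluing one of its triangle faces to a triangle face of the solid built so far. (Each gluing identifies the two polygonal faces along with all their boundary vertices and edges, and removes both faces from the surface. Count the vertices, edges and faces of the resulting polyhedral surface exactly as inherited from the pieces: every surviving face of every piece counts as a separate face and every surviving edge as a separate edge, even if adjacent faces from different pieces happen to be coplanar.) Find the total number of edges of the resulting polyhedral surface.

85

A nonagonal bipyramid: V=11, E=27, F=18.
Attach a dodecagonal bipyramid (V=14, E=36, F=24) along a 3-gon: merge 3 vertices and 3 edges, delete both glued faces → V=22, E=60, F=40.
Attach a heptagonal antiprism (V=14, E=28, F=16) along a 3-gon: merge 3 vertices and 3 edges, delete both glued faces → V=33, E=85, F=54.
Check: V − E + F = 33 − 85 + 54 = 2.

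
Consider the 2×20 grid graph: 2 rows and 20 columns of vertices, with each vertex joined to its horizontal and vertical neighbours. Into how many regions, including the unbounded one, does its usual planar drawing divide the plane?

The grid has V = 2·20 = 40 vertices and E = 2·19 + 20·1 = 58 edges.
F = 2 − V + E = 2 − 40 + 58 = 20.

20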